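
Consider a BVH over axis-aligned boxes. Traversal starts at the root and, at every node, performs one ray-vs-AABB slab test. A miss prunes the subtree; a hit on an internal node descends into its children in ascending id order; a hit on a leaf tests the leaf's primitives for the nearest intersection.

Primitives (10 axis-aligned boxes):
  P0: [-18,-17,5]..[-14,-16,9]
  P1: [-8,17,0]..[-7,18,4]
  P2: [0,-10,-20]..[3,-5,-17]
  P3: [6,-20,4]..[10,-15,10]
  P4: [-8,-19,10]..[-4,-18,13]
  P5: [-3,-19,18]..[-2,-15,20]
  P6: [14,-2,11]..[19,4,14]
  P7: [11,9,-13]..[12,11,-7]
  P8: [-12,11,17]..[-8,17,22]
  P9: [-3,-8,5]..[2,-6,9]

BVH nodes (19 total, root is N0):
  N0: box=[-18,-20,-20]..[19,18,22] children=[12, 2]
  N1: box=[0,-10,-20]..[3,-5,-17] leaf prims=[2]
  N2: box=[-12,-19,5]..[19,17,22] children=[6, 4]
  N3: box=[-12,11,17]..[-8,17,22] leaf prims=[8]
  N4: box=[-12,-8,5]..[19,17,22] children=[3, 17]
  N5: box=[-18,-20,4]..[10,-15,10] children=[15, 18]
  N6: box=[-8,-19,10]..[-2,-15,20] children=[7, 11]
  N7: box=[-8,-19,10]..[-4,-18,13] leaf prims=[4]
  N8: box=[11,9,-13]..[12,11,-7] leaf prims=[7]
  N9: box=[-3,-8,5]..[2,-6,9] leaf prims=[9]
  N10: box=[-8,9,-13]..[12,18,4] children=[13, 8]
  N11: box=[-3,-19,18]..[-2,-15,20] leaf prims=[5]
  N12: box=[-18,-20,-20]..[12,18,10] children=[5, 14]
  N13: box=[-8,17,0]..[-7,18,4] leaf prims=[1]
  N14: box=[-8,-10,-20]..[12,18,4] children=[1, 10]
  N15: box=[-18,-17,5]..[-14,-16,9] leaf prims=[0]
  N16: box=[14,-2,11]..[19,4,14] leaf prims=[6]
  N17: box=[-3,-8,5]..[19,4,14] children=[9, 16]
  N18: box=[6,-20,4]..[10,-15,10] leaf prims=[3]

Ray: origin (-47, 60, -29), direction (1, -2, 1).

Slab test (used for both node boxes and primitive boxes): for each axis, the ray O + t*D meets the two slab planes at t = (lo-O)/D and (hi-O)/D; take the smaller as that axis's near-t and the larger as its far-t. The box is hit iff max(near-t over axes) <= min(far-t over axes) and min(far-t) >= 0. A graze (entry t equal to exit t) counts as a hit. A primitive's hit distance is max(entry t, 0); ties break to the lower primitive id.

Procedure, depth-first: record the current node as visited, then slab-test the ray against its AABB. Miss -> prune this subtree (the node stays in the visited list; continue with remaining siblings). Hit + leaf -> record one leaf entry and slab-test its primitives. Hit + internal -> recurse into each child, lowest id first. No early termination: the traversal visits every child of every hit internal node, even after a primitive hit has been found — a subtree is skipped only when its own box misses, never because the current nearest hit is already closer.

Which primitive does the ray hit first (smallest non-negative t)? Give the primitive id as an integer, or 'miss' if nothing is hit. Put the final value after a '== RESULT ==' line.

Walk:
N0 x:[29,66] y:[21,40] z:[9,51] -> hit [29,40], descend [2, 12]
  N2 x:[35,66] y:[43/2,79/2] z:[34,51] -> hit [35,79/2], descend [4, 6]
    N4 x:[35,66] y:[43/2,34] z:[34,51] -> miss, prune
    N6 x:[39,45] y:[75/2,79/2] z:[39,49] -> hit [39,79/2], descend [7, 11]
      N7 x:[39,43] y:[39,79/2] z:[39,42] -> hit [39,79/2] leaf, test {P4@t=39}
      N11 x:[44,45] y:[75/2,79/2] z:[47,49] -> miss, prune
  N12 x:[29,59] y:[21,40] z:[9,39] -> hit [29,39], descend [5, 14]
    N5 x:[29,57] y:[75/2,40] z:[33,39] -> hit [75/2,39], descend [15, 18]
      N15 x:[29,33] y:[38,77/2] z:[34,38] -> miss, prune
      N18 x:[53,57] y:[75/2,40] z:[33,39] -> miss, prune
    N14 x:[39,59] y:[21,35] z:[9,33] -> miss, prune

order=[0, 2, 4, 6, 7, 11, 12, 5, 15, 18, 14]  |boxes|=11  |leaves|=1  hit=P4

== RESULT ==
4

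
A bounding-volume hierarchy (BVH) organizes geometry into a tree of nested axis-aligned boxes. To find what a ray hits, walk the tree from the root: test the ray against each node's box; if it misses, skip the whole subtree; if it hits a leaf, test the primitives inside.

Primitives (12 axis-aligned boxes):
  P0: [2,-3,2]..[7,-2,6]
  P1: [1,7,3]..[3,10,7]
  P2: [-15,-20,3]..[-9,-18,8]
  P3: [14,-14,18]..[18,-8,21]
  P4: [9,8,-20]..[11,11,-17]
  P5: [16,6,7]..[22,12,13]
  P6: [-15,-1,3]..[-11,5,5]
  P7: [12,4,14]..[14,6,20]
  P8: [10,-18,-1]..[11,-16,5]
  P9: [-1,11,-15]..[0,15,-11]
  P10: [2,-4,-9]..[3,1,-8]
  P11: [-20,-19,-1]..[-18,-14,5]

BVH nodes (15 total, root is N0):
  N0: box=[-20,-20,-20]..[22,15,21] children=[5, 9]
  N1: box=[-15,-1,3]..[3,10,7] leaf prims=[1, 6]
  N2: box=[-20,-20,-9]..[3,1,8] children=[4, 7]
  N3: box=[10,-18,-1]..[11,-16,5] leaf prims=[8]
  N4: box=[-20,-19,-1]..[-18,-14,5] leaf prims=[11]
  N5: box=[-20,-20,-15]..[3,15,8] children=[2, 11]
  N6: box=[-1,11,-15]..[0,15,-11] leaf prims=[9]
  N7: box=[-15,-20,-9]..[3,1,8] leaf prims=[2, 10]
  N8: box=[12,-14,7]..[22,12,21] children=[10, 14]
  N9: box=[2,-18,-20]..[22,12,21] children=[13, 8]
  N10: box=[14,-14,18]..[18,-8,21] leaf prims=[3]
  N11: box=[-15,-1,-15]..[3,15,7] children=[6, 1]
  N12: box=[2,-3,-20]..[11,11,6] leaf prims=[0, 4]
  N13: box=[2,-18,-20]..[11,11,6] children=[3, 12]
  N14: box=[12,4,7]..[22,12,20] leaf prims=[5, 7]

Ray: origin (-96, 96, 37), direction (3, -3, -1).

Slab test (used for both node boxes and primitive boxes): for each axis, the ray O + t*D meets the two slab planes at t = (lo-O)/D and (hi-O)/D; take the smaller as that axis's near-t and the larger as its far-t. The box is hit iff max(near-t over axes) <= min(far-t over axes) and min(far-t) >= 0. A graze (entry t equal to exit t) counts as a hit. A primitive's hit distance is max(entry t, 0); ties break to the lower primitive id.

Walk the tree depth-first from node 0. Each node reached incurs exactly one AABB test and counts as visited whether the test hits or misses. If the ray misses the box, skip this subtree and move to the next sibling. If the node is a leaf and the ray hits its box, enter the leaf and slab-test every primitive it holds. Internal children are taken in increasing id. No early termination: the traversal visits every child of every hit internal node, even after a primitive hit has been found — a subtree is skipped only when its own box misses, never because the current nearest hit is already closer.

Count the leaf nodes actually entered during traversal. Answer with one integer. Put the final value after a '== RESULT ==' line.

Trace the traversal:
N0 x:[76/3,118/3] y:[27,116/3] z:[16,57] -> hit [27,116/3], descend [5, 9]
  N5 x:[76/3,33] y:[27,116/3] z:[29,52] -> hit [29,33], descend [2, 11]
    N2 x:[76/3,33] y:[95/3,116/3] z:[29,46] -> hit [95/3,33], descend [4, 7]
      N4 x:[76/3,26] y:[110/3,115/3] z:[32,38] -> miss, prune
      N7 x:[27,33] y:[95/3,116/3] z:[29,46] -> hit [95/3,33] leaf, test {P2(miss), P10(miss)}
    N11 x:[27,33] y:[27,97/3] z:[30,52] -> hit [30,97/3], descend [1, 6]
      N1 x:[27,33] y:[86/3,97/3] z:[30,34] -> hit [30,97/3] leaf, test {P1(miss), P6(miss)}
      N6 x:[95/3,32] y:[27,85/3] z:[48,52] -> miss, prune
  N9 x:[98/3,118/3] y:[28,38] z:[16,57] -> hit [98/3,38], descend [8, 13]
    N8 x:[36,118/3] y:[28,110/3] z:[16,30] -> miss, prune
    N13 x:[98/3,107/3] y:[85/3,38] z:[31,57] -> hit [98/3,107/3], descend [3, 12]
      N3 x:[106/3,107/3] y:[112/3,38] z:[32,38] -> miss, prune
      N12 x:[98/3,107/3] y:[85/3,33] z:[31,57] -> hit [98/3,33] leaf, test {P0@t=98/3, P4(miss)}

order=[0, 5, 2, 4, 7, 11, 1, 6, 9, 8, 13, 3, 12]  |boxes|=13  |leaves|=3  hit=P0

== RESULT ==
3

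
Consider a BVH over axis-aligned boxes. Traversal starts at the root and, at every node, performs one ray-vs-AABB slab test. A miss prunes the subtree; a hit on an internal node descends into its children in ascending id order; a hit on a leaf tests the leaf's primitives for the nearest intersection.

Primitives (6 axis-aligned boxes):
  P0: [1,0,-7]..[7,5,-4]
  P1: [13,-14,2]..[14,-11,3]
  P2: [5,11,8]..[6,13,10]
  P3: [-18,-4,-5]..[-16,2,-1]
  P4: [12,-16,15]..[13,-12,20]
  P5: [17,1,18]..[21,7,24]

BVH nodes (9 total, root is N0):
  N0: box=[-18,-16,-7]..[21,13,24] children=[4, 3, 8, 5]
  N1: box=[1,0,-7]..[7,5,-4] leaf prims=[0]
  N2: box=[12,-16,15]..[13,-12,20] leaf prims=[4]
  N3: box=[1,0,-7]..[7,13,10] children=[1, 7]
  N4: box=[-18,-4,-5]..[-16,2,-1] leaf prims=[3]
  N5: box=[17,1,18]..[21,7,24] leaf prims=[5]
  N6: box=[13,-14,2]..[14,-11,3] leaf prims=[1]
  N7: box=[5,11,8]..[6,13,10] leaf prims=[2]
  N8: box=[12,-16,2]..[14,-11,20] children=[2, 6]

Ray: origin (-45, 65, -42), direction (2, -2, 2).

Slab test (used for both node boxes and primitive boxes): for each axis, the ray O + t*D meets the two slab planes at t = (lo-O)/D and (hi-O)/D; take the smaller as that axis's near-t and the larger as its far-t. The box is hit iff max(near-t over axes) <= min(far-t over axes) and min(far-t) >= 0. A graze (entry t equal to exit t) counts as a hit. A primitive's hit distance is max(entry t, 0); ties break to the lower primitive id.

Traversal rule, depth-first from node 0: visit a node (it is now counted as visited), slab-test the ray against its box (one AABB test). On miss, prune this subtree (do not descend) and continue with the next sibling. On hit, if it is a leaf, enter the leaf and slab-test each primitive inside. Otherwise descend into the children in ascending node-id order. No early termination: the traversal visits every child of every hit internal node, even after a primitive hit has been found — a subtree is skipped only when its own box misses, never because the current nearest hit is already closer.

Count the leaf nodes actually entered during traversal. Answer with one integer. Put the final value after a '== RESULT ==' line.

Walk:
N0 x:[27/2,33] y:[26,81/2] z:[35/2,33] -> hit [26,33], descend [3, 4, 5, 8]
  N3 x:[23,26] y:[26,65/2] z:[35/2,26] -> hit [26,26], descend [1, 7]
    N1 x:[23,26] y:[30,65/2] z:[35/2,19] -> miss, prune
    N7 x:[25,51/2] y:[26,27] z:[25,26] -> miss, prune
  N4 x:[27/2,29/2] y:[63/2,69/2] z:[37/2,41/2] -> miss, prune
  N5 x:[31,33] y:[29,32] z:[30,33] -> hit [31,32] leaf, test {P5@t=31}
  N8 x:[57/2,59/2] y:[38,81/2] z:[22,31] -> miss, prune

7 AABB tests over nodes [0, 3, 1, 7, 4, 5, 8]; 1 leaf entered; closest P5.

== RESULT ==
1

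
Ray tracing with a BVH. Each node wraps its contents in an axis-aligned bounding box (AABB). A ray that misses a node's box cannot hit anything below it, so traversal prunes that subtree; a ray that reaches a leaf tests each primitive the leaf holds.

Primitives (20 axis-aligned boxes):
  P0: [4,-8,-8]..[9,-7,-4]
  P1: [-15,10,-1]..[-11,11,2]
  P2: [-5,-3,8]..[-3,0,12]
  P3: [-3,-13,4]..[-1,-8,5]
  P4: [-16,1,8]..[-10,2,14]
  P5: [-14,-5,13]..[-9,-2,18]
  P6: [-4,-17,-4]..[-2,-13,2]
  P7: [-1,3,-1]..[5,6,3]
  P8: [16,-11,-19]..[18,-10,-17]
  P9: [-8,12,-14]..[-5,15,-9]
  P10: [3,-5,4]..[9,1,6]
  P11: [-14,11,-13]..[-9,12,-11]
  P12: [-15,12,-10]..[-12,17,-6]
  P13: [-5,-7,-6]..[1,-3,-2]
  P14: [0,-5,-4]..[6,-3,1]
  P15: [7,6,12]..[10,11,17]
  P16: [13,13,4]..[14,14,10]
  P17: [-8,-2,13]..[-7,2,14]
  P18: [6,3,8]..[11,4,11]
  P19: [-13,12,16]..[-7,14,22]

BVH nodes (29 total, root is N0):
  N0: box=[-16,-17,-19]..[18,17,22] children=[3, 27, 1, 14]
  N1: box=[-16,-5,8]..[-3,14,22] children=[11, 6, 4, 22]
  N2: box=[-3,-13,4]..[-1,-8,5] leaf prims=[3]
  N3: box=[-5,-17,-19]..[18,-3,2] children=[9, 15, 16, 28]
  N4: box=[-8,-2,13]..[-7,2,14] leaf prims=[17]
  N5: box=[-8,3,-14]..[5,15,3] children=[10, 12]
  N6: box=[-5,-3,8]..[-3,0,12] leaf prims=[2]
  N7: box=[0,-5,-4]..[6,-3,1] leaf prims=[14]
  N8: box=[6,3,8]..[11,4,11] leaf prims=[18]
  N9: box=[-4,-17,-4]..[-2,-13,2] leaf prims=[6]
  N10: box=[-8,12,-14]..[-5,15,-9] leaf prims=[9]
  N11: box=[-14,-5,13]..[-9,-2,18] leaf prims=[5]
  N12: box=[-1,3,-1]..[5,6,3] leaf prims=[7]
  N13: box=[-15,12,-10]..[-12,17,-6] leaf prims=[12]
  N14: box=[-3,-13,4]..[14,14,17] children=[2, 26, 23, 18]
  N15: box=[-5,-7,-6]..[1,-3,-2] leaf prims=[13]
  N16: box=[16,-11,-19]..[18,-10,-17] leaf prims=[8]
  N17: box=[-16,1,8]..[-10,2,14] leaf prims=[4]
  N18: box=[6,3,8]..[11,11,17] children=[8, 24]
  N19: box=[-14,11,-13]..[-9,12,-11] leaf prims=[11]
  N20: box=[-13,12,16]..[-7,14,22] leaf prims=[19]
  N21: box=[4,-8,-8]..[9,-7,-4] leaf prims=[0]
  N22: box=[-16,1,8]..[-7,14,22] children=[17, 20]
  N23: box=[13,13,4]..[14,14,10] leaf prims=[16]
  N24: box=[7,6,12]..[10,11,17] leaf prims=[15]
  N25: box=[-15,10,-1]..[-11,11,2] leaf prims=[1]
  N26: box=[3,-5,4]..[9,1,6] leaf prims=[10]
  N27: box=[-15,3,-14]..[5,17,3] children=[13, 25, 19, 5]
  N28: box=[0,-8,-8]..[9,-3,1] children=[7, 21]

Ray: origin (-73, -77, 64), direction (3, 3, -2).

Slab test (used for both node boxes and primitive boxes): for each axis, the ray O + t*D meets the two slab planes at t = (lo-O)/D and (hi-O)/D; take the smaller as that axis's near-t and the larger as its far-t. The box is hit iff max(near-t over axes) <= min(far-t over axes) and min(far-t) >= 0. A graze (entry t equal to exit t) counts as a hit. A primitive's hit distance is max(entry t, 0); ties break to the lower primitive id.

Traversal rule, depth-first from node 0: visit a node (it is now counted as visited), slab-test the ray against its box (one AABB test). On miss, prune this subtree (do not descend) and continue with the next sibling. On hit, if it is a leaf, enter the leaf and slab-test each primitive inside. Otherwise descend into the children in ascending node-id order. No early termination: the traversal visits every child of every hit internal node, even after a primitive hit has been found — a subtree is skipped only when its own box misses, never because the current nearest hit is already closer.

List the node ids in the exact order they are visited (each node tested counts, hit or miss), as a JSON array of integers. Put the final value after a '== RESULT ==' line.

Trace the traversal:
N0 x:[19,91/3] y:[20,94/3] z:[21,83/2] -> hit [21,91/3], descend [1, 3, 14, 27]
  N1 x:[19,70/3] y:[24,91/3] z:[21,28] -> miss, prune
  N3 x:[68/3,91/3] y:[20,74/3] z:[31,83/2] -> miss, prune
  N14 x:[70/3,29] y:[64/3,91/3] z:[47/2,30] -> hit [47/2,29], descend [2, 18, 23, 26]
    N2 x:[70/3,24] y:[64/3,23] z:[59/2,30] -> miss, prune
    N18 x:[79/3,28] y:[80/3,88/3] z:[47/2,28] -> hit [80/3,28], descend [8, 24]
      N8 x:[79/3,28] y:[80/3,27] z:[53/2,28] -> hit [80/3,27] leaf, test {P18@t=80/3}
      N24 x:[80/3,83/3] y:[83/3,88/3] z:[47/2,26] -> miss, prune
    N23 x:[86/3,29] y:[30,91/3] z:[27,30] -> miss, prune
    N26 x:[76/3,82/3] y:[24,26] z:[29,30] -> miss, prune
  N27 x:[58/3,26] y:[80/3,94/3] z:[61/2,39] -> miss, prune

Summary -> nodes [0, 1, 3, 14, 2, 18, 8, 24, 23, 26, 27]; box-tests=11; leaf-entries=1; first=P18

== RESULT ==
[0, 1, 3, 14, 2, 18, 8, 24, 23, 26, 27]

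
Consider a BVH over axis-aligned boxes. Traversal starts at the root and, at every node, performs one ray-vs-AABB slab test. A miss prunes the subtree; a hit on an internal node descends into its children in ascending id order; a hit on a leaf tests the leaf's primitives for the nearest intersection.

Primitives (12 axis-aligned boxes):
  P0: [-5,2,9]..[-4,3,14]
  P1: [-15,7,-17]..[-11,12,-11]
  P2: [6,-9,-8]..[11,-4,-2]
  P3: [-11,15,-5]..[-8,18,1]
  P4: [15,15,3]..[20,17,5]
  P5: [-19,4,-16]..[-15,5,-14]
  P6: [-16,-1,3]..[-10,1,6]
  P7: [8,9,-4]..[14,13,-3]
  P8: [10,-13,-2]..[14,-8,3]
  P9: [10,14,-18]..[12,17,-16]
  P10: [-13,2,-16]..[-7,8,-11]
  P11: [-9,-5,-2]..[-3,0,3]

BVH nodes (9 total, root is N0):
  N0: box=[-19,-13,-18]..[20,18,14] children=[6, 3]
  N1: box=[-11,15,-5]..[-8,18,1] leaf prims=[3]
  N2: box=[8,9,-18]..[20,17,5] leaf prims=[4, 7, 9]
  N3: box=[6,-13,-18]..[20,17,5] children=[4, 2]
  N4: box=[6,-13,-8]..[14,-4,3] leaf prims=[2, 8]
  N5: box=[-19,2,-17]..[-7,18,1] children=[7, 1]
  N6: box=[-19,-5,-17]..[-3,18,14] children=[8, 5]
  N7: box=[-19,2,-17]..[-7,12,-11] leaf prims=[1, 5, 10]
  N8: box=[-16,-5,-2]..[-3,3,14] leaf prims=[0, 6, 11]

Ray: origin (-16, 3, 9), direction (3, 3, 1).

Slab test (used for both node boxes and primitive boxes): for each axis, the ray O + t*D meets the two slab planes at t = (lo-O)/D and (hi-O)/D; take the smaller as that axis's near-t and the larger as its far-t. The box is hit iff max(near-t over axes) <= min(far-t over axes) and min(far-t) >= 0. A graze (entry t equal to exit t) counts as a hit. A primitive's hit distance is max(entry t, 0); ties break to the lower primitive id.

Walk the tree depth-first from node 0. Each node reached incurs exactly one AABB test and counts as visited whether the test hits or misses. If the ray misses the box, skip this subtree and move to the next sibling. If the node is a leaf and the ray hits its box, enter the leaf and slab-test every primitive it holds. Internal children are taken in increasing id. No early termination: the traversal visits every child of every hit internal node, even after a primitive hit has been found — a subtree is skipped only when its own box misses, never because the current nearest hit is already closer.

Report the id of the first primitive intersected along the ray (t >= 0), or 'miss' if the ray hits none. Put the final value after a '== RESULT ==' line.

Walk:
N0 x:[-1,12] y:[-16/3,5] z:[-27,5] -> hit [-1,5], descend [3, 6]
  N3 x:[22/3,12] y:[-16/3,14/3] z:[-27,-4] -> miss, prune
  N6 x:[-1,13/3] y:[-8/3,5] z:[-26,5] -> hit [-1,13/3], descend [5, 8]
    N5 x:[-1,3] y:[-1/3,5] z:[-26,-8] -> miss, prune
    N8 x:[0,13/3] y:[-8/3,0] z:[-11,5] -> hit [0,0] leaf, test {P0(miss), P6(miss), P11(miss)}

order=[0, 3, 6, 5, 8]  |boxes|=5  |leaves|=1  hit=miss

== RESULT ==
miss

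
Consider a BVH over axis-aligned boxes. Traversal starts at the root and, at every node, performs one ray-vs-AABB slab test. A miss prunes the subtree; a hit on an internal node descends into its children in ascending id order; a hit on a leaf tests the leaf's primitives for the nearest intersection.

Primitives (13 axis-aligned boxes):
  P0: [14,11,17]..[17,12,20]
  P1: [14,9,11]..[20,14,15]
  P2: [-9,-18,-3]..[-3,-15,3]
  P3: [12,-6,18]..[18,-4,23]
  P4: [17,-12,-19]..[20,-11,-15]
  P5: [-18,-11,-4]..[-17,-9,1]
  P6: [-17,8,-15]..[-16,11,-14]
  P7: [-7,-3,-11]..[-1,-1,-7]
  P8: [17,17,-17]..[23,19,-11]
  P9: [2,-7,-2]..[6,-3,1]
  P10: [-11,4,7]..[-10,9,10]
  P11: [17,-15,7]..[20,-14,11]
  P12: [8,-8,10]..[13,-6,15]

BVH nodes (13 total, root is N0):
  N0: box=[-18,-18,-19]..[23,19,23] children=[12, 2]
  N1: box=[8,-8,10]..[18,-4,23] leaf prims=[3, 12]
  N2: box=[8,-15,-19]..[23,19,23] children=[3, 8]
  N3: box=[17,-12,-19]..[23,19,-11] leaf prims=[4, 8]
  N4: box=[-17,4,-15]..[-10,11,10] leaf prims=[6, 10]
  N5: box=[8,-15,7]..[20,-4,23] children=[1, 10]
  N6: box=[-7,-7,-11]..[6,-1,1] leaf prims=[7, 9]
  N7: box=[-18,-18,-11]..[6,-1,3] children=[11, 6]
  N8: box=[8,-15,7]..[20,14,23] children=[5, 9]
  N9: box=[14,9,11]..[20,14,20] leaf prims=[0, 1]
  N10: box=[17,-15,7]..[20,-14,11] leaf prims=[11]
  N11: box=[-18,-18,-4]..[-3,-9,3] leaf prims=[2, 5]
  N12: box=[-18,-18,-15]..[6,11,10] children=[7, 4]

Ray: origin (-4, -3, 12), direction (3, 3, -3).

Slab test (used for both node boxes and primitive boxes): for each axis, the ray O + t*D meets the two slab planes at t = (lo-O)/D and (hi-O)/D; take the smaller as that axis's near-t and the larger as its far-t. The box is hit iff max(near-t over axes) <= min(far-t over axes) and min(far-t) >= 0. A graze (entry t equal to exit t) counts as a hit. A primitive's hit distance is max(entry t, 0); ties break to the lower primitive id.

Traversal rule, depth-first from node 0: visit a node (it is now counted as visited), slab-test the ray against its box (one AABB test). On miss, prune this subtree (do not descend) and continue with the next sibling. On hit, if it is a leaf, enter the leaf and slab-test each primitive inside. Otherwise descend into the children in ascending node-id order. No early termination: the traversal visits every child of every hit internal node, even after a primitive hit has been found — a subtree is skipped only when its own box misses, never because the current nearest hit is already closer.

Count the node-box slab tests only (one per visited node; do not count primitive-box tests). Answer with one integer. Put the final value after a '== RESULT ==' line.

Trace the traversal:
N0 x:[-14/3,9] y:[-5,22/3] z:[-11/3,31/3] -> hit [-11/3,22/3], descend [2, 12]
  N2 x:[4,9] y:[-4,22/3] z:[-11/3,31/3] -> hit [4,22/3], descend [3, 8]
    N3 x:[7,9] y:[-3,22/3] z:[23/3,31/3] -> miss, prune
    N8 x:[4,8] y:[-4,17/3] z:[-11/3,5/3] -> miss, prune
  N12 x:[-14/3,10/3] y:[-5,14/3] z:[2/3,9] -> hit [2/3,10/3], descend [4, 7]
    N4 x:[-13/3,-2] y:[7/3,14/3] z:[2/3,9] -> miss, prune
    N7 x:[-14/3,10/3] y:[-5,2/3] z:[3,23/3] -> miss, prune

Summary -> nodes [0, 2, 3, 8, 12, 4, 7]; box-tests=7; leaf-entries=0; first=miss

== RESULT ==
7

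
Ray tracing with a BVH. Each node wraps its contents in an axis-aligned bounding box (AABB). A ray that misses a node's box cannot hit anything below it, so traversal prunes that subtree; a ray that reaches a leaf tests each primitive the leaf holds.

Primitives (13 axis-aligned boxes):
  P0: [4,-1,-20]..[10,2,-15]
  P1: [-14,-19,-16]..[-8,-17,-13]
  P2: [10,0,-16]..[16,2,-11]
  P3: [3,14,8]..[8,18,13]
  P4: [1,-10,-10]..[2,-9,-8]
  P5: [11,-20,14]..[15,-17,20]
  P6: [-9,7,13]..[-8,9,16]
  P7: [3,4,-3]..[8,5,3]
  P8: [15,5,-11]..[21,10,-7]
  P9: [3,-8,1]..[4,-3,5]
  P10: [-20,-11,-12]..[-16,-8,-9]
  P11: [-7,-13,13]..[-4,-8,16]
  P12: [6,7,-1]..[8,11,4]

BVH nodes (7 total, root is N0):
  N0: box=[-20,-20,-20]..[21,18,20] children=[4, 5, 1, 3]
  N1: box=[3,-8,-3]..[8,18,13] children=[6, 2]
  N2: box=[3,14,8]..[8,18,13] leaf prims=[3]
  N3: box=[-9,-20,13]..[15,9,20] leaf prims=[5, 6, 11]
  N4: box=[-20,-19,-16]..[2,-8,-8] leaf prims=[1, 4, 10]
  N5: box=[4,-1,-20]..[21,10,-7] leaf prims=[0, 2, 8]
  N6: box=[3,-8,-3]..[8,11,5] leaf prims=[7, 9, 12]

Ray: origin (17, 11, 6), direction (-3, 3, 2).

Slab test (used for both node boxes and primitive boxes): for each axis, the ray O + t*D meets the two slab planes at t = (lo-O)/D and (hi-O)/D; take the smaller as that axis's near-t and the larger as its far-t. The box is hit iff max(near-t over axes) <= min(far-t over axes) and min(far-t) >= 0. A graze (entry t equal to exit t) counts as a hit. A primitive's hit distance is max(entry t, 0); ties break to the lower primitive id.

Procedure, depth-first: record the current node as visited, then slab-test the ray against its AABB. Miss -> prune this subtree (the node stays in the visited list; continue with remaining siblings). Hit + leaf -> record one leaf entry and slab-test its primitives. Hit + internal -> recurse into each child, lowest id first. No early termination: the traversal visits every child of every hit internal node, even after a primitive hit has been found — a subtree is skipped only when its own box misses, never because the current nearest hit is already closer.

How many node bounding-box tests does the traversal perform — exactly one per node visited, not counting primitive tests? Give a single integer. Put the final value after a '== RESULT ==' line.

Walk:
N0 x:[-4/3,37/3] y:[-31/3,7/3] z:[-13,7] -> hit [-4/3,7/3], descend [1, 3, 4, 5]
  N1 x:[3,14/3] y:[-19/3,7/3] z:[-9/2,7/2] -> miss, prune
  N3 x:[2/3,26/3] y:[-31/3,-2/3] z:[7/2,7] -> miss, prune
  N4 x:[5,37/3] y:[-10,-19/3] z:[-11,-7] -> miss, prune
  N5 x:[-4/3,13/3] y:[-4,-1/3] z:[-13,-13/2] -> miss, prune

Summary -> nodes [0, 1, 3, 4, 5]; box-tests=5; leaf-entries=0; first=miss

== RESULT ==
5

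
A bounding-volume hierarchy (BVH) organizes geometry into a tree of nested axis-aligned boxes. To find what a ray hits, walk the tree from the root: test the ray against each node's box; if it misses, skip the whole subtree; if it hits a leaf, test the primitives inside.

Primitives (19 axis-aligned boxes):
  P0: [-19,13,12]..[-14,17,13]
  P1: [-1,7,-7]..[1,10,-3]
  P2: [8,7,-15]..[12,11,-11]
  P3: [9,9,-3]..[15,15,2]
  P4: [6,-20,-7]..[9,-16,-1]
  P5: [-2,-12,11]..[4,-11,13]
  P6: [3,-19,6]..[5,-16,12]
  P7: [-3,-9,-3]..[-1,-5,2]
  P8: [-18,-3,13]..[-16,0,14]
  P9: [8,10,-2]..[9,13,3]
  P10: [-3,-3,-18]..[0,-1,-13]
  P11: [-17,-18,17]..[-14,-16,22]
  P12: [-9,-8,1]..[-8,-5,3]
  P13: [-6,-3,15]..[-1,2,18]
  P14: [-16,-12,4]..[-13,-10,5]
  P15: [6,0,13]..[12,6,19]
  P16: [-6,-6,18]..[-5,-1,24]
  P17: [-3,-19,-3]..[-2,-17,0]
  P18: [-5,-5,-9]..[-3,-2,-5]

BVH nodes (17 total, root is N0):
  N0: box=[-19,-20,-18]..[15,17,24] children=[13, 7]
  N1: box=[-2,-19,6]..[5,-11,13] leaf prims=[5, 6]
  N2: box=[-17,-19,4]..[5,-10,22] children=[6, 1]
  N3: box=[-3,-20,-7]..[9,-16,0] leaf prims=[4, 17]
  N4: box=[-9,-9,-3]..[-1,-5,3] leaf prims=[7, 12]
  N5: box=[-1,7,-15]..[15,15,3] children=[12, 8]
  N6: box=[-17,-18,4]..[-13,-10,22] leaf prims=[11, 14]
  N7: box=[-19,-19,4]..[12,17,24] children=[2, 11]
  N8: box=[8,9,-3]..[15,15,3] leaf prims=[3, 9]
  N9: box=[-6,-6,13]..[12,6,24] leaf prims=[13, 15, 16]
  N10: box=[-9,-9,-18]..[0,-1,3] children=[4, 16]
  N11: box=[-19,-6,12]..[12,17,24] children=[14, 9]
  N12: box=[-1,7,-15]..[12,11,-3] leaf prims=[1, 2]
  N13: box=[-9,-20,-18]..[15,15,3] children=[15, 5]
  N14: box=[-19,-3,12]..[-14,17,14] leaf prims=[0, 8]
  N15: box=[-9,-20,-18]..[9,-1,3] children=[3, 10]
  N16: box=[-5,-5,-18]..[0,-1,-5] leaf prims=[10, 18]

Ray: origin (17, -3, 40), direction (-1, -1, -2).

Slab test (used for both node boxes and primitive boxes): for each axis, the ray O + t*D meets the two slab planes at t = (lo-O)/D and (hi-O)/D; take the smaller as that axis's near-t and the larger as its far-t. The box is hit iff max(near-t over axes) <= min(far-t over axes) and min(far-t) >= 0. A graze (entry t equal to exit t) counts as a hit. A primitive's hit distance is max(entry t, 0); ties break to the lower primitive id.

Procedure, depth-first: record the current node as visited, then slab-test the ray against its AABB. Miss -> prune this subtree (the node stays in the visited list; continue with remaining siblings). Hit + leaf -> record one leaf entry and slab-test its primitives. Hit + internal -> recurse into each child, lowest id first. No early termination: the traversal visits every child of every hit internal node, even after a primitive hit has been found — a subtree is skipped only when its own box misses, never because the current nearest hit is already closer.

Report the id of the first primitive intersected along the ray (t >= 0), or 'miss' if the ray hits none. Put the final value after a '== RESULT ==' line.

Trace the traversal:
N0 x:[2,36] y:[-20,17] z:[8,29] -> hit [8,17], descend [7, 13]
  N7 x:[5,36] y:[-20,16] z:[8,18] -> hit [8,16], descend [2, 11]
    N2 x:[12,34] y:[7,16] z:[9,18] -> hit [12,16], descend [1, 6]
      N1 x:[12,19] y:[8,16] z:[27/2,17] -> hit [27/2,16] leaf, test {P5(miss), P6@t=14}
      N6 x:[30,34] y:[7,15] z:[9,18] -> miss, prune
    N11 x:[5,36] y:[-20,3] z:[8,14] -> miss, prune
  N13 x:[2,26] y:[-18,17] z:[37/2,29] -> miss, prune

7 AABB tests over nodes [0, 7, 2, 1, 6, 11, 13]; 1 leaf entered; closest P6.

== RESULT ==
6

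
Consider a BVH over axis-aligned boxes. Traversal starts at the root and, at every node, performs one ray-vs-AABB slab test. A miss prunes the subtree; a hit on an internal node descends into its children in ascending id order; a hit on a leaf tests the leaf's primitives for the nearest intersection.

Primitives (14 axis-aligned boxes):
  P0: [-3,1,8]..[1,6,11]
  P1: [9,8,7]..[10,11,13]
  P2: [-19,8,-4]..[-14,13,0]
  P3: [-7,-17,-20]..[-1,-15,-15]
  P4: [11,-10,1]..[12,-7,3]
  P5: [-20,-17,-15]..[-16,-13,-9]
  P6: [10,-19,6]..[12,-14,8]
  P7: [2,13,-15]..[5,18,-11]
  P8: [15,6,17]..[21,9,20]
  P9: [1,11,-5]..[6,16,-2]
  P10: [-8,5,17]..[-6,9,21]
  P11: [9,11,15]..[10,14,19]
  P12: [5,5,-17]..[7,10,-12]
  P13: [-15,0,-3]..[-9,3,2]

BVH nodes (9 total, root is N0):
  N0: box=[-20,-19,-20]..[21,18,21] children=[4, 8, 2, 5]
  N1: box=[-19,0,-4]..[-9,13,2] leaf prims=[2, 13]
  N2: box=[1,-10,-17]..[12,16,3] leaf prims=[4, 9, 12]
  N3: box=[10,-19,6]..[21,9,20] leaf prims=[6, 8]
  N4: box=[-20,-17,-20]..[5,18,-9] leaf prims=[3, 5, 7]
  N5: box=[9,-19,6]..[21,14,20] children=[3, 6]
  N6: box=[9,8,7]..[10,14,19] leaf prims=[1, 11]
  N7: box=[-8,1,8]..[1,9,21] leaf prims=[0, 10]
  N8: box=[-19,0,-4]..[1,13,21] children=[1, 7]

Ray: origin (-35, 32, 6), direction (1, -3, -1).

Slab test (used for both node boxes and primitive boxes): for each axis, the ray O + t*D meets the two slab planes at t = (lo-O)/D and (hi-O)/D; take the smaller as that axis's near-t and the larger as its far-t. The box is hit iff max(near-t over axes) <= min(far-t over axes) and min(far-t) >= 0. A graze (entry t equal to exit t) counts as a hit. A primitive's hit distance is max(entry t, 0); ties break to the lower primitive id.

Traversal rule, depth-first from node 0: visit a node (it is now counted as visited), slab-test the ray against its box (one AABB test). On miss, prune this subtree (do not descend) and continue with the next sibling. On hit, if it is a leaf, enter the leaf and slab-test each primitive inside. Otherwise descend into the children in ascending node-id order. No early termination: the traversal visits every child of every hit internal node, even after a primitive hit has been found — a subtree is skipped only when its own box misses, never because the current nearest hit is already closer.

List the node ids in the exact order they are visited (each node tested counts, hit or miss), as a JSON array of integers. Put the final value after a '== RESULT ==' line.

Traverse from the root:
N0 x:[15,56] y:[14/3,17] z:[-15,26] -> hit [15,17], descend [2, 4, 5, 8]
  N2 x:[36,47] y:[16/3,14] z:[3,23] -> miss, prune
  N4 x:[15,40] y:[14/3,49/3] z:[15,26] -> hit [15,49/3] leaf, test {P3(miss), P5@t=15, P7(miss)}
  N5 x:[44,56] y:[6,17] z:[-14,0] -> miss, prune
  N8 x:[16,36] y:[19/3,32/3] z:[-15,10] -> miss, prune

5 AABB tests over nodes [0, 2, 4, 5, 8]; 1 leaf entered; closest P5.

== RESULT ==
[0, 2, 4, 5, 8]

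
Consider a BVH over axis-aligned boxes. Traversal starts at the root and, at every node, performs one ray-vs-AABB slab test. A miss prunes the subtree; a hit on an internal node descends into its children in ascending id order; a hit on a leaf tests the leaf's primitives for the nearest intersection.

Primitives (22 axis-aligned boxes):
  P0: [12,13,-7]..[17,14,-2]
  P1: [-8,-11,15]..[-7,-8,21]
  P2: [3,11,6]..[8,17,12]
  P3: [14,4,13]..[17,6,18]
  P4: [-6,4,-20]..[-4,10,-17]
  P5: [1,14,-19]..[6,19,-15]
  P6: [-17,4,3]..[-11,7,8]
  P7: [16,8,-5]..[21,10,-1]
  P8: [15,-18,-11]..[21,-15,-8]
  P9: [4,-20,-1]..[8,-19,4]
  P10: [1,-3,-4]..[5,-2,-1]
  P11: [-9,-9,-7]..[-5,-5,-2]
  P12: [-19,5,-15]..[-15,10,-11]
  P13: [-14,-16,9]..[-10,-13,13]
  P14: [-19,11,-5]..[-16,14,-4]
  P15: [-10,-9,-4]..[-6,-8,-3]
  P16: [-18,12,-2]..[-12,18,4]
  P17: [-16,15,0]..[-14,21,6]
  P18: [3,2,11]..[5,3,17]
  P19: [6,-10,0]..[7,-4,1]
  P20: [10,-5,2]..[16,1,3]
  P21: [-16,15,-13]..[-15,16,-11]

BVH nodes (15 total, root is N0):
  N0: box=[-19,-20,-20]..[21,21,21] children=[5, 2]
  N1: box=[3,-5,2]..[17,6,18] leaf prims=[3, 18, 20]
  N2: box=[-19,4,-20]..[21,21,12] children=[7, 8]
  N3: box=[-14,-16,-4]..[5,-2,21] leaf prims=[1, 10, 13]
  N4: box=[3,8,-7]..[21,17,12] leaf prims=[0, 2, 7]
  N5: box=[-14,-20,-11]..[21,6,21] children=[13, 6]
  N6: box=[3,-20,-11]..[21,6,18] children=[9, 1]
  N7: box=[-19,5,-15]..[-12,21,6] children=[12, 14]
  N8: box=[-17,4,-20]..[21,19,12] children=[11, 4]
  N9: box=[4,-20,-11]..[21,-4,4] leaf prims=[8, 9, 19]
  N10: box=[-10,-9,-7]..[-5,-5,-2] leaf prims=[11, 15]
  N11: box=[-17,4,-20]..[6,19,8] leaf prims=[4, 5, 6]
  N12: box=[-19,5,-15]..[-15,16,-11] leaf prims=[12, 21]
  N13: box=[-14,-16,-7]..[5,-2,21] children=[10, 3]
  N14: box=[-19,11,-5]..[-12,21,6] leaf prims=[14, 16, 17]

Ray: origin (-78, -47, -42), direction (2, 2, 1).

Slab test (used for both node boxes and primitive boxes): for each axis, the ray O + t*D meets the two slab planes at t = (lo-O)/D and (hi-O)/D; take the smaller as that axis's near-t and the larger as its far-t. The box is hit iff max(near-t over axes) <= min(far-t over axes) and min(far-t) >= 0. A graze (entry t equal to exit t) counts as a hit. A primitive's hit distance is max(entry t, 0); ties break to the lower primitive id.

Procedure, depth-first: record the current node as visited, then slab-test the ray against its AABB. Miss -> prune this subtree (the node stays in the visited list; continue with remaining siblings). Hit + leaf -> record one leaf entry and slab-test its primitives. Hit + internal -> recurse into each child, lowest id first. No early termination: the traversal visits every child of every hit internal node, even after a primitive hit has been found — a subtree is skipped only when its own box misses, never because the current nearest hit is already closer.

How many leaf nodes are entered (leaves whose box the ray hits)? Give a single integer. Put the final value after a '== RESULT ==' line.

Traverse from the root:
N0 x:[59/2,99/2] y:[27/2,34] z:[22,63] -> hit [59/2,34], descend [2, 5]
  N2 x:[59/2,99/2] y:[51/2,34] z:[22,54] -> hit [59/2,34], descend [7, 8]
    N7 x:[59/2,33] y:[26,34] z:[27,48] -> hit [59/2,33], descend [12, 14]
      N12 x:[59/2,63/2] y:[26,63/2] z:[27,31] -> hit [59/2,31] leaf, test {P12(miss), P21@t=31}
      N14 x:[59/2,33] y:[29,34] z:[37,48] -> miss, prune
    N8 x:[61/2,99/2] y:[51/2,33] z:[22,54] -> hit [61/2,33], descend [4, 11]
      N4 x:[81/2,99/2] y:[55/2,32] z:[35,54] -> miss, prune
      N11 x:[61/2,42] y:[51/2,33] z:[22,50] -> hit [61/2,33] leaf, test {P4(miss), P5(miss), P6(miss)}
  N5 x:[32,99/2] y:[27/2,53/2] z:[31,63] -> miss, prune

Visited [0, 2, 7, 12, 14, 8, 4, 11, 5]. Tests: 9 box, 2 leaf. Nearest: P21.

== RESULT ==
2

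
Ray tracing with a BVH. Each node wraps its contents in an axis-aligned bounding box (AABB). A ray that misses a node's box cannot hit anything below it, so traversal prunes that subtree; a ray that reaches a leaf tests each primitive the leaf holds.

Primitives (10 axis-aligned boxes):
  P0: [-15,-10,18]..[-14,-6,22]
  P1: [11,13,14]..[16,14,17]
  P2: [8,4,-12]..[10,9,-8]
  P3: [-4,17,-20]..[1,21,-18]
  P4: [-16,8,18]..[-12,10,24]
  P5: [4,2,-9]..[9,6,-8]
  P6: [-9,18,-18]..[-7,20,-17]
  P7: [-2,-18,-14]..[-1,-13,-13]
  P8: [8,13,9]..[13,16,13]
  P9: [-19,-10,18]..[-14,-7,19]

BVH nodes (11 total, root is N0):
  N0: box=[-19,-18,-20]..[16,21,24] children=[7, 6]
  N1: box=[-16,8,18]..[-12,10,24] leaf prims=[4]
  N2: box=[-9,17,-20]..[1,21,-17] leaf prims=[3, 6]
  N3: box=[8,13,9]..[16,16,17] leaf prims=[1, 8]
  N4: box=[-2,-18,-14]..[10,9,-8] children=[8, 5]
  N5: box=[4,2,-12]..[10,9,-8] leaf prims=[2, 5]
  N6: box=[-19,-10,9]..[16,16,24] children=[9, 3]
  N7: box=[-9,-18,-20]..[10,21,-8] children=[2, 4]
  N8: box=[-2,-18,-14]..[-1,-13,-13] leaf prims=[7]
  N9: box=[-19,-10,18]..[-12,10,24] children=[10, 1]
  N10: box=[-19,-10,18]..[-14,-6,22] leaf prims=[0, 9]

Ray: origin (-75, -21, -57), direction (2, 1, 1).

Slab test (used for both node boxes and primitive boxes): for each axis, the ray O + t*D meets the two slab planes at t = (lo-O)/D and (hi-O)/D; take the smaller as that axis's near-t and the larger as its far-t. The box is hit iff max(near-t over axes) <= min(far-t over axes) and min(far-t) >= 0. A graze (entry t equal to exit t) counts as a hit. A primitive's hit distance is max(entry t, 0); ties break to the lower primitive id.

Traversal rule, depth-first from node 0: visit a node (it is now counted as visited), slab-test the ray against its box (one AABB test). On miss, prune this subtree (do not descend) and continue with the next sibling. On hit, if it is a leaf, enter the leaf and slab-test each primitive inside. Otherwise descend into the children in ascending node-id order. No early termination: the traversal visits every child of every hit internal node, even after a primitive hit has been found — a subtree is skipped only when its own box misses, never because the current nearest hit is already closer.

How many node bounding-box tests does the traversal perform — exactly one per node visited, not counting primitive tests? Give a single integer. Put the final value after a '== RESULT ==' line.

Trace the traversal:
N0 x:[28,91/2] y:[3,42] z:[37,81] -> hit [37,42], descend [6, 7]
  N6 x:[28,91/2] y:[11,37] z:[66,81] -> miss, prune
  N7 x:[33,85/2] y:[3,42] z:[37,49] -> hit [37,42], descend [2, 4]
    N2 x:[33,38] y:[38,42] z:[37,40] -> hit [38,38] leaf, test {P3@t=38, P6(miss)}
    N4 x:[73/2,85/2] y:[3,30] z:[43,49] -> miss, prune

Visited [0, 6, 7, 2, 4]. Tests: 5 box, 1 leaf. Nearest: P3.

== RESULT ==
5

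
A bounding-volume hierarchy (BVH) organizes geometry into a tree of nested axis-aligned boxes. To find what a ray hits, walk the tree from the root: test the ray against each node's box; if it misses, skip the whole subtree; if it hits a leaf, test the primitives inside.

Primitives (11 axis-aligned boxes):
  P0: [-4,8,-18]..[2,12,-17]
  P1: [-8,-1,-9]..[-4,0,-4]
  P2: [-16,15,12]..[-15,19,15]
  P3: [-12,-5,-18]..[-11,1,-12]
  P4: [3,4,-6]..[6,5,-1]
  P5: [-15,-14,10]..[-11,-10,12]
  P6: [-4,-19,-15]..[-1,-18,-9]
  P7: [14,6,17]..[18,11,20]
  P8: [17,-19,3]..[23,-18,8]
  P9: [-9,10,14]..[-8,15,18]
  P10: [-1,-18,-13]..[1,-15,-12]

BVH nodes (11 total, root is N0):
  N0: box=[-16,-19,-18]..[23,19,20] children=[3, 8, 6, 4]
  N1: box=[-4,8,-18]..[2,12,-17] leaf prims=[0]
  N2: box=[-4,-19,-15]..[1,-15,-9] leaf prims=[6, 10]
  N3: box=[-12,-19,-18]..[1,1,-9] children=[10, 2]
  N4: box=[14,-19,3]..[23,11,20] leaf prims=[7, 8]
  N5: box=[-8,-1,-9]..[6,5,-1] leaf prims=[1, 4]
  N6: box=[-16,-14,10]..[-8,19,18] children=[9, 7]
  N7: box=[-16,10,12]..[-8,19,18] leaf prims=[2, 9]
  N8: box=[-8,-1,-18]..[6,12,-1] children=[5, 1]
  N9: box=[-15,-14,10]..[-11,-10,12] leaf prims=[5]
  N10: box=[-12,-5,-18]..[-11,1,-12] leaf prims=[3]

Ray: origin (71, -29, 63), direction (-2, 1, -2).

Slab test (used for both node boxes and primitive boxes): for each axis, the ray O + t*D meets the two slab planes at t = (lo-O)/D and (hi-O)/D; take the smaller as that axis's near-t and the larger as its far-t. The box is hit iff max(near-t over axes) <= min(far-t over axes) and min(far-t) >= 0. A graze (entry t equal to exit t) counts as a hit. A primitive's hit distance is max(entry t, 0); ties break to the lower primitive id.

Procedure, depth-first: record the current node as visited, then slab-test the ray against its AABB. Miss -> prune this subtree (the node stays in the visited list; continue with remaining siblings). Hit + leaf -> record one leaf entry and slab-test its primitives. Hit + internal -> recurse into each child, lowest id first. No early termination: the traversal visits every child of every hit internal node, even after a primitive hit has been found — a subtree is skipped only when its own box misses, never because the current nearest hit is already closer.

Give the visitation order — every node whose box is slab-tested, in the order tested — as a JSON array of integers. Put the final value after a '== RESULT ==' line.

Traverse from the root:
N0 x:[24,87/2] y:[10,48] z:[43/2,81/2] -> hit [24,81/2], descend [3, 4, 6, 8]
  N3 x:[35,83/2] y:[10,30] z:[36,81/2] -> miss, prune
  N4 x:[24,57/2] y:[10,40] z:[43/2,30] -> hit [24,57/2] leaf, test {P7(miss), P8(miss)}
  N6 x:[79/2,87/2] y:[15,48] z:[45/2,53/2] -> miss, prune
  N8 x:[65/2,79/2] y:[28,41] z:[32,81/2] -> hit [65/2,79/2], descend [1, 5]
    N1 x:[69/2,75/2] y:[37,41] z:[40,81/2] -> miss, prune
    N5 x:[65/2,79/2] y:[28,34] z:[32,36] -> hit [65/2,34] leaf, test {P1(miss), P4@t=33}

Summary -> nodes [0, 3, 4, 6, 8, 1, 5]; box-tests=7; leaf-entries=2; first=P4

== RESULT ==
[0, 3, 4, 6, 8, 1, 5]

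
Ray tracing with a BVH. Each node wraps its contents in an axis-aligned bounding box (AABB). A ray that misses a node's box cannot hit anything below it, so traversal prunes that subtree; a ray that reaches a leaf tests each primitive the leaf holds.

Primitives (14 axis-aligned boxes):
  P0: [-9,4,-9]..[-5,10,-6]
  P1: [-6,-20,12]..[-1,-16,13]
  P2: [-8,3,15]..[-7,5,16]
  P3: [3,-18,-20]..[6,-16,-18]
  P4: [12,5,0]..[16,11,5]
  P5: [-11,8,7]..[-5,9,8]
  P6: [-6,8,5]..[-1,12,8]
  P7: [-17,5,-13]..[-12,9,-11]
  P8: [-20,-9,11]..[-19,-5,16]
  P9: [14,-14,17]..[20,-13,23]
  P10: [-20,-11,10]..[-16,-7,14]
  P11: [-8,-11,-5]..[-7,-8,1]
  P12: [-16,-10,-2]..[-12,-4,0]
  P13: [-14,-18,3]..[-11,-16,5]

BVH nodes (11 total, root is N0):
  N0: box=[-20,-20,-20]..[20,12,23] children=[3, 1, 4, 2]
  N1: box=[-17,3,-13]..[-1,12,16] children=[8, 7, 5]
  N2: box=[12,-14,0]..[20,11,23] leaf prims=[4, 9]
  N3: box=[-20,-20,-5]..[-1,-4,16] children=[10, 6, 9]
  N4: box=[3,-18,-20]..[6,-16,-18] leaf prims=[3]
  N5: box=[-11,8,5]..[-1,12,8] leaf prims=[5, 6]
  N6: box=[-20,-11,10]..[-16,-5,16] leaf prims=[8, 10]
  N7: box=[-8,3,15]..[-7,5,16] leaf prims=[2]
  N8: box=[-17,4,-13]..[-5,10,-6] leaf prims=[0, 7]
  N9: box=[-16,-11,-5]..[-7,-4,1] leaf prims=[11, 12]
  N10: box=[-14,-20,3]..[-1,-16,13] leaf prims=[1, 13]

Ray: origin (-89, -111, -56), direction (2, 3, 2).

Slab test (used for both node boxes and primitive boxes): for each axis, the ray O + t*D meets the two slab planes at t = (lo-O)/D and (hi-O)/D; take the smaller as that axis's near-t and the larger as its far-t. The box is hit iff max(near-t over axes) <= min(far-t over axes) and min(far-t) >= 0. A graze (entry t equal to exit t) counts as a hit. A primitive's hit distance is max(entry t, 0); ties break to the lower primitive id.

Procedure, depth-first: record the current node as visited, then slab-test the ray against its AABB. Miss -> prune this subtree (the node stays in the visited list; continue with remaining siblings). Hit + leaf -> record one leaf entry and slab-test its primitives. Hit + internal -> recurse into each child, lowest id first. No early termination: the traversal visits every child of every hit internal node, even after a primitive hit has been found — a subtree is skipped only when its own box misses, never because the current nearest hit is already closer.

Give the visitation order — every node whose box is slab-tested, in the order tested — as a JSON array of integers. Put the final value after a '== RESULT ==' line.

Traverse from the root:
N0 x:[69/2,109/2] y:[91/3,41] z:[18,79/2] -> hit [69/2,79/2], descend [1, 2, 3, 4]
  N1 x:[36,44] y:[38,41] z:[43/2,36] -> miss, prune
  N2 x:[101/2,109/2] y:[97/3,122/3] z:[28,79/2] -> miss, prune
  N3 x:[69/2,44] y:[91/3,107/3] z:[51/2,36] -> hit [69/2,107/3], descend [6, 9, 10]
    N6 x:[69/2,73/2] y:[100/3,106/3] z:[33,36] -> hit [69/2,106/3] leaf, test {P8@t=69/2, P10@t=69/2}
    N9 x:[73/2,41] y:[100/3,107/3] z:[51/2,57/2] -> miss, prune
    N10 x:[75/2,44] y:[91/3,95/3] z:[59/2,69/2] -> miss, prune
  N4 x:[46,95/2] y:[31,95/3] z:[18,19] -> miss, prune

8 AABB tests over nodes [0, 1, 2, 3, 6, 9, 10, 4]; 1 leaf entered; closest P8.

== RESULT ==
[0, 1, 2, 3, 6, 9, 10, 4]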